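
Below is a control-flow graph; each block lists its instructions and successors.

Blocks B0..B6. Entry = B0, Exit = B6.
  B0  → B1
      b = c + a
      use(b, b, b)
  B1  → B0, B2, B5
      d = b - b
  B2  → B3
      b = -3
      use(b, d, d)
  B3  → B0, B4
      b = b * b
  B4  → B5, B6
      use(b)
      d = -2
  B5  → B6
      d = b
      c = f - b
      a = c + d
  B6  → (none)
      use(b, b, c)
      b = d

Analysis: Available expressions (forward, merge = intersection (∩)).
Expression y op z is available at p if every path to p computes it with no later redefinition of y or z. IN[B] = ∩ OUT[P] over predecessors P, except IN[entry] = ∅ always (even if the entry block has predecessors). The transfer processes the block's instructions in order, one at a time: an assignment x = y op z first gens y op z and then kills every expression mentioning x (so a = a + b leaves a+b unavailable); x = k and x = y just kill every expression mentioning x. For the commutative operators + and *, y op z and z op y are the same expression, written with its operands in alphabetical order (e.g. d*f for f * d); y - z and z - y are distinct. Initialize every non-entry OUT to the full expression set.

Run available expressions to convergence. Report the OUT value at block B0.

Answer: {a+c}

Trace:
Per-block solution:
  B0: | IN={} | OUT={a+c}
  B1: | IN={a+c} | OUT={a+c, b-b}
  B2: | IN={a+c, b-b} | OUT={a+c}
  B3: | IN={a+c} | OUT={a+c}
  B4: | IN={a+c} | OUT={a+c}
  B5: | IN={a+c} | OUT={c+d, f-b}
  B6: | IN={} | OUT={}

Merge at B0 (entry node, so the boundary value {} is joined with the incoming edge(s)): IN[B0] = {} ∩ OUT[B1] ∩ OUT[B3] = {}
Applying B0's transfer function to that IN value gives OUT[B0] (row B0 above).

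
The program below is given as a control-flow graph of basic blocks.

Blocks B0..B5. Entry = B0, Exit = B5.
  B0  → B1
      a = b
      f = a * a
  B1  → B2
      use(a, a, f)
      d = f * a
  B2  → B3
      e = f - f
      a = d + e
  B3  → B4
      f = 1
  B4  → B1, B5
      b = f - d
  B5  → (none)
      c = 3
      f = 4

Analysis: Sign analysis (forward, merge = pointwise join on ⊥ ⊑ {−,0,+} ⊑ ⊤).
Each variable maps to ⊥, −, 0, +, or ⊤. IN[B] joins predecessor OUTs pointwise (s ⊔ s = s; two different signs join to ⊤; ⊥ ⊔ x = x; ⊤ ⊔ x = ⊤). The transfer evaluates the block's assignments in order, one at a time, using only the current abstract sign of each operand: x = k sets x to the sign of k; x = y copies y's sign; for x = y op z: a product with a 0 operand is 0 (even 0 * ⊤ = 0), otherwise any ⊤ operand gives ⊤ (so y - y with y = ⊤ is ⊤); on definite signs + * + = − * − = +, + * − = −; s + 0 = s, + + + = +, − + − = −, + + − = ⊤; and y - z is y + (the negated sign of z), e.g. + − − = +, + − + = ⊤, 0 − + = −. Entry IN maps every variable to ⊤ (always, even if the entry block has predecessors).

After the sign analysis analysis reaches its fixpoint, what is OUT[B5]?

Answer: {a: ⊤, b: ⊤, c: +, d: ⊤, e: ⊤, f: +}

Working:
Fixpoint table:
  B0:   IN=(all ⊤)   OUT=(all ⊤)
  B1:   IN=(all ⊤)   OUT=(all ⊤)
  B2:   IN=(all ⊤)   OUT=(all ⊤)
  B3:   IN=(all ⊤)   OUT={f:+; rest ⊤}
  B4:   IN={f:+; rest ⊤}   OUT={f:+; rest ⊤}
  B5:   IN={f:+; rest ⊤}   OUT={c:+, f:+; rest ⊤}

Merge at B5: IN[B5] = OUT[B4] = {a: ⊤, b: ⊤, c: ⊤, d: ⊤, e: ⊤, f: +}
Applying B5's transfer function to that IN value gives OUT[B5] (row B5 above).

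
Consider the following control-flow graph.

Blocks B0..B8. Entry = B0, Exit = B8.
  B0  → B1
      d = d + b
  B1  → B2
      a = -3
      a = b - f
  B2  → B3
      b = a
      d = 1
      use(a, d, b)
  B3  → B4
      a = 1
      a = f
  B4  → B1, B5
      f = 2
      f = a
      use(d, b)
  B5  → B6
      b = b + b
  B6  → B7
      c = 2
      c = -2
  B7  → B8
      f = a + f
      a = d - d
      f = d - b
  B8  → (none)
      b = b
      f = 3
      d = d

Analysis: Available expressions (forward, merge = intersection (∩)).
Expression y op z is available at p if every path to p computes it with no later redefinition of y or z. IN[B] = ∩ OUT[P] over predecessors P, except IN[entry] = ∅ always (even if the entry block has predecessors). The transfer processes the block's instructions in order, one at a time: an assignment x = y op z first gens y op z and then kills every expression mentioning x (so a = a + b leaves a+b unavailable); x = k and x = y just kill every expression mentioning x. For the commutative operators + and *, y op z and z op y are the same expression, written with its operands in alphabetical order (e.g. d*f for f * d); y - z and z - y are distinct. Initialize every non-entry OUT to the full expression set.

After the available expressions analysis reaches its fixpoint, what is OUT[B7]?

Converged values:
  B0: | IN={} | OUT={}
  B1: | IN={} | OUT={b-f}
  B2: | IN={b-f} | OUT={}
  B3: | IN={} | OUT={}
  B4: | IN={} | OUT={}
  B5: | IN={} | OUT={}
  B6: | IN={} | OUT={}
  B7: | IN={} | OUT={d-b, d-d}
  B8: | IN={d-b, d-d} | OUT={}

Merge at B7: IN[B7] = OUT[B6] = {}
Applying B7's transfer function to that IN value gives OUT[B7] (row B7 above).

Answer: {d-b, d-d}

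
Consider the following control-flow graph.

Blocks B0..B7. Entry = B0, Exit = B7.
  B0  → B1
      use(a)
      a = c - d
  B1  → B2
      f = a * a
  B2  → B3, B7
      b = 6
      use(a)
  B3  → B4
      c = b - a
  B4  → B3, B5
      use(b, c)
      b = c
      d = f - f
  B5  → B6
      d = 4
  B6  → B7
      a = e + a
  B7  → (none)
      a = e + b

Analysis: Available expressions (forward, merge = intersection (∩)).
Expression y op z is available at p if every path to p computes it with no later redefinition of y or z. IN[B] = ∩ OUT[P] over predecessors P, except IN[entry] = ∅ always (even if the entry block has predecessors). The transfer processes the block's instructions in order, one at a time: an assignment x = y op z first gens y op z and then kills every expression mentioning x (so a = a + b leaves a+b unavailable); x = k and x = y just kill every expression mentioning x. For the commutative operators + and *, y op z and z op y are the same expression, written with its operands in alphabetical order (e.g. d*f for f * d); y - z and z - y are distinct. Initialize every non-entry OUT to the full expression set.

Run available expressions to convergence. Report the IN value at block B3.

Converged values:
  B0:  IN={}  OUT={c-d}
  B1:  IN={c-d}  OUT={a*a, c-d}
  B2:  IN={a*a, c-d}  OUT={a*a, c-d}
  B3:  IN={a*a}  OUT={a*a, b-a}
  B4:  IN={a*a, b-a}  OUT={a*a, f-f}
  B5:  IN={a*a, f-f}  OUT={a*a, f-f}
  B6:  IN={a*a, f-f}  OUT={f-f}
  B7:  IN={}  OUT={b+e}

Merge at B3: IN[B3] = OUT[B2] ∩ OUT[B4] = {a*a}

Answer: {a*a}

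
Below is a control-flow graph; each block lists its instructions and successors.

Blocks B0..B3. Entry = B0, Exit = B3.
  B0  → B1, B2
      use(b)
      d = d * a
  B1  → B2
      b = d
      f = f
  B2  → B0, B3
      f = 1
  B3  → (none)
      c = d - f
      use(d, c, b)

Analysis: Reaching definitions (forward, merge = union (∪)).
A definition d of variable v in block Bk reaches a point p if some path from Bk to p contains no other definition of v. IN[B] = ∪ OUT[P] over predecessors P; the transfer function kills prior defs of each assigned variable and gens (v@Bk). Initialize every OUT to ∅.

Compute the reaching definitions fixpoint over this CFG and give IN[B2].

Fixpoint table:
  B0: | IN={b@B1, d@B0, f@B2} | OUT={b@B1, d@B0, f@B2}
  B1: | IN={b@B1, d@B0, f@B2} | OUT={b@B1, d@B0, f@B1}
  B2: | IN={b@B1, d@B0, f@B1, f@B2} | OUT={b@B1, d@B0, f@B2}
  B3: | IN={b@B1, d@B0, f@B2} | OUT={b@B1, c@B3, d@B0, f@B2}

Merge at B2: IN[B2] = OUT[B0] ⊔ OUT[B1] = {b@B1, d@B0, f@B1, f@B2}

Answer: {b@B1, d@B0, f@B1, f@B2}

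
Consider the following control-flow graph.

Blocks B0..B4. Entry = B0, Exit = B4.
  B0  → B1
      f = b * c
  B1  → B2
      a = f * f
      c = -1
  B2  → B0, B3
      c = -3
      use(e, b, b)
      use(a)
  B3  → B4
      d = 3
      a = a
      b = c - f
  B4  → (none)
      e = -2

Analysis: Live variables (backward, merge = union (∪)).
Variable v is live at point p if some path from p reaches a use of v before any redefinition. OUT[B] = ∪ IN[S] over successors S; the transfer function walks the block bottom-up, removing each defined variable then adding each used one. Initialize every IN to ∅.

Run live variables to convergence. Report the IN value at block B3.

Answer: {a, c, f}

Derivation:
Per-block solution:
  B0: | IN={b, c, e} | OUT={b, e, f}
  B1: | IN={b, e, f} | OUT={a, b, e, f}
  B2: | IN={a, b, e, f} | OUT={a, b, c, e, f}
  B3: | IN={a, c, f} | OUT={}
  B4: | IN={} | OUT={}

Merge at B3: OUT[B3] = IN[B4] = {}
Applying B3's transfer function to that OUT value gives IN[B3] (row B3 above).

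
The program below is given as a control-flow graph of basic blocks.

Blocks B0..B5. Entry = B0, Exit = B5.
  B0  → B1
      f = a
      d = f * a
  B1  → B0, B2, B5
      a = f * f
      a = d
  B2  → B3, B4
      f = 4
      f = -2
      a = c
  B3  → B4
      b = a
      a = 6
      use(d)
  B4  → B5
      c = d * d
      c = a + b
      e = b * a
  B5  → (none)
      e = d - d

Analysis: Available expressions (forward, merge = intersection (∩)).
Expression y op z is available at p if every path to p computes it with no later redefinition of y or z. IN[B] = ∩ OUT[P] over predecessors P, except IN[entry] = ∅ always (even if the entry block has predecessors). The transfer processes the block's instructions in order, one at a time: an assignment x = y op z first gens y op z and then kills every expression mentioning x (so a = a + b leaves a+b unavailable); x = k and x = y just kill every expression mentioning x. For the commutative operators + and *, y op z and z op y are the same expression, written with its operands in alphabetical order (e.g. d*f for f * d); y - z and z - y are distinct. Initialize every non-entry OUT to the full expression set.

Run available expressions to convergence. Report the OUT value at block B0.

Fixpoint table:
  B0:   IN={}   OUT={a*f}
  B1:   IN={a*f}   OUT={f*f}
  B2:   IN={f*f}   OUT={}
  B3:   IN={}   OUT={}
  B4:   IN={}   OUT={a*b, a+b, d*d}
  B5:   IN={}   OUT={d-d}

Merge at B0 (entry node, so the boundary value {} is joined with the incoming edge(s)): IN[B0] = {} ∩ OUT[B1] = {}
Applying B0's transfer function to that IN value gives OUT[B0] (row B0 above).

Answer: {a*f}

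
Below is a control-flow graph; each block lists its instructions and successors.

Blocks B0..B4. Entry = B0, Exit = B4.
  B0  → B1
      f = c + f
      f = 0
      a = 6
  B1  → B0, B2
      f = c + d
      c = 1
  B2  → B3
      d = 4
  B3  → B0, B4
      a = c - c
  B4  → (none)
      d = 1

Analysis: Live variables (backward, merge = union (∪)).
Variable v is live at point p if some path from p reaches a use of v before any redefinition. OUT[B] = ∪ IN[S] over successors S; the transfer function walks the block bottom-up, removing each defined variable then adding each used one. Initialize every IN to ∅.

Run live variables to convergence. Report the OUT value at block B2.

Answer: {c, d, f}

Working:
Converged values:
  B0: | IN={c, d, f} | OUT={c, d}
  B1: | IN={c, d} | OUT={c, d, f}
  B2: | IN={c, f} | OUT={c, d, f}
  B3: | IN={c, d, f} | OUT={c, d, f}
  B4: | IN={} | OUT={}

Merge at B2: OUT[B2] = IN[B3] = {c, d, f}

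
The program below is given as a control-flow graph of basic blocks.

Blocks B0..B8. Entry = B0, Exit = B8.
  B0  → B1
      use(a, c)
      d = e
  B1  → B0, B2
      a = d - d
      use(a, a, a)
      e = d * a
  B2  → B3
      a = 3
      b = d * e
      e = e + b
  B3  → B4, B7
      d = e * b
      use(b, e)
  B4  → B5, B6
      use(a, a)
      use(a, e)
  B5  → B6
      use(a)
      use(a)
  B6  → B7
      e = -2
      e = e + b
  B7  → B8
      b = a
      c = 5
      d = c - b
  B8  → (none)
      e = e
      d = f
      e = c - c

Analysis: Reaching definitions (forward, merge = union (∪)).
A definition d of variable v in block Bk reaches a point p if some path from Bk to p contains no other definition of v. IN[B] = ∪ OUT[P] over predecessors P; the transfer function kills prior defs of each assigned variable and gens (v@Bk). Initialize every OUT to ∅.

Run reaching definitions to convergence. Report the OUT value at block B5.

Converged values:
  B0: | IN={a@B1, d@B0, e@B1} | OUT={a@B1, d@B0, e@B1}
  B1: | IN={a@B1, d@B0, e@B1} | OUT={a@B1, d@B0, e@B1}
  B2: | IN={a@B1, d@B0, e@B1} | OUT={a@B2, b@B2, d@B0, e@B2}
  B3: | IN={a@B2, b@B2, d@B0, e@B2} | OUT={a@B2, b@B2, d@B3, e@B2}
  B4: | IN={a@B2, b@B2, d@B3, e@B2} | OUT={a@B2, b@B2, d@B3, e@B2}
  B5: | IN={a@B2, b@B2, d@B3, e@B2} | OUT={a@B2, b@B2, d@B3, e@B2}
  B6: | IN={a@B2, b@B2, d@B3, e@B2} | OUT={a@B2, b@B2, d@B3, e@B6}
  B7: | IN={a@B2, b@B2, d@B3, e@B2, e@B6} | OUT={a@B2, b@B7, c@B7, d@B7, e@B2, e@B6}
  B8: | IN={a@B2, b@B7, c@B7, d@B7, e@B2, e@B6} | OUT={a@B2, b@B7, c@B7, d@B8, e@B8}

Merge at B5: IN[B5] = OUT[B4] = {a@B2, b@B2, d@B3, e@B2}
Applying B5's transfer function to that IN value gives OUT[B5] (row B5 above).

Answer: {a@B2, b@B2, d@B3, e@B2}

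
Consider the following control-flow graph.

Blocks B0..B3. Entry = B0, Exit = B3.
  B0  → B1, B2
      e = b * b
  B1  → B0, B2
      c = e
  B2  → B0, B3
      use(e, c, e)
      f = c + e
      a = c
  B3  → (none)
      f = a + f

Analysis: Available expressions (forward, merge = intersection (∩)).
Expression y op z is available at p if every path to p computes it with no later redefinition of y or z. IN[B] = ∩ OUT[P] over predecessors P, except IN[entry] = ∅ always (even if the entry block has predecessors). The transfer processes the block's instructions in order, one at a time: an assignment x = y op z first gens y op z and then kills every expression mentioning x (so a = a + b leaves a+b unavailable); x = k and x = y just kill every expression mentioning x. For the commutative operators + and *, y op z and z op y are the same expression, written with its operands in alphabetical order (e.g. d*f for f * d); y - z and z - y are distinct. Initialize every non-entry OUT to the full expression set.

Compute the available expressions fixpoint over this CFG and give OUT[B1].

Converged values:
  B0:   IN={}   OUT={b*b}
  B1:   IN={b*b}   OUT={b*b}
  B2:   IN={b*b}   OUT={b*b, c+e}
  B3:   IN={b*b, c+e}   OUT={b*b, c+e}

Merge at B1: IN[B1] = OUT[B0] = {b*b}
Applying B1's transfer function to that IN value gives OUT[B1] (row B1 above).

Answer: {b*b}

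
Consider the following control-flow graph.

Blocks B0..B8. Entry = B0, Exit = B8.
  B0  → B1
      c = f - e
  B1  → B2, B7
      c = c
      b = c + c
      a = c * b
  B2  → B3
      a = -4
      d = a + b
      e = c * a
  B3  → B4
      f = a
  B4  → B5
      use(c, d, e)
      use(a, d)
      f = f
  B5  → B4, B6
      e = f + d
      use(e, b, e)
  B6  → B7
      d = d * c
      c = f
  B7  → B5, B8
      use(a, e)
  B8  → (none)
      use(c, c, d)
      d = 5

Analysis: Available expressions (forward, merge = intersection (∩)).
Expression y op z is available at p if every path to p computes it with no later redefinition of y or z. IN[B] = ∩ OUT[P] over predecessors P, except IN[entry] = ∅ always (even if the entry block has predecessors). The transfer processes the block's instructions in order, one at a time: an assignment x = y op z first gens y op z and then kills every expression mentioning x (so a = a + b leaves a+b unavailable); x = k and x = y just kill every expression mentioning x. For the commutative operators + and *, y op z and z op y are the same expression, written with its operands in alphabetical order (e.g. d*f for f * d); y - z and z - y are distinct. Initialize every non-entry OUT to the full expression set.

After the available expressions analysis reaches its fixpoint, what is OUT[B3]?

Per-block solution:
  B0:   IN={}   OUT={f-e}
  B1:   IN={f-e}   OUT={b*c, c+c, f-e}
  B2:   IN={b*c, c+c, f-e}   OUT={a*c, a+b, b*c, c+c}
  B3:   IN={a*c, a+b, b*c, c+c}   OUT={a*c, a+b, b*c, c+c}
  B4:   IN={}   OUT={}
  B5:   IN={}   OUT={d+f}
  B6:   IN={d+f}   OUT={}
  B7:   IN={}   OUT={}
  B8:   IN={}   OUT={}

Merge at B3: IN[B3] = OUT[B2] = {a*c, a+b, b*c, c+c}
Applying B3's transfer function to that IN value gives OUT[B3] (row B3 above).

Answer: {a*c, a+b, b*c, c+c}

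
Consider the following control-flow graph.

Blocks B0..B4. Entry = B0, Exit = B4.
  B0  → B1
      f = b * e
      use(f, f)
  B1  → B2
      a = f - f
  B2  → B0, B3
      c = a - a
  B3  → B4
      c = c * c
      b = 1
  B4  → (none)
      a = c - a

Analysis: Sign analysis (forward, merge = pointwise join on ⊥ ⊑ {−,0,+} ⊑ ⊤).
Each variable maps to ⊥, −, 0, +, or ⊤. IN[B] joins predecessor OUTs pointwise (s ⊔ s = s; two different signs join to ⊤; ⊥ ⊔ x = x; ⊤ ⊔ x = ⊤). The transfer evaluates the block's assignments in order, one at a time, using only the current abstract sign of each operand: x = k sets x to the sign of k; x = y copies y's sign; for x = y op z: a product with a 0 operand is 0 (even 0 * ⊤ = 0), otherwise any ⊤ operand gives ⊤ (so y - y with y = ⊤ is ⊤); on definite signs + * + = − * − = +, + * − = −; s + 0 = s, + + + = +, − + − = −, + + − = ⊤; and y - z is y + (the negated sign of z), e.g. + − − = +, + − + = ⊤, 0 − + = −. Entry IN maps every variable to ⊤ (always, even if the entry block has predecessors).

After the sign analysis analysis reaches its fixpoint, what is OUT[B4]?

Answer: {a: ⊤, b: +, c: ⊤, d: ⊤, e: ⊤, f: ⊤}

Derivation:
Converged values:
  B0:  IN=(all ⊤)  OUT=(all ⊤)
  B1:  IN=(all ⊤)  OUT=(all ⊤)
  B2:  IN=(all ⊤)  OUT=(all ⊤)
  B3:  IN=(all ⊤)  OUT={b:+; rest ⊤}
  B4:  IN={b:+; rest ⊤}  OUT={b:+; rest ⊤}

Merge at B4: IN[B4] = OUT[B3] = {a: ⊤, b: +, c: ⊤, d: ⊤, e: ⊤, f: ⊤}
Applying B4's transfer function to that IN value gives OUT[B4] (row B4 above).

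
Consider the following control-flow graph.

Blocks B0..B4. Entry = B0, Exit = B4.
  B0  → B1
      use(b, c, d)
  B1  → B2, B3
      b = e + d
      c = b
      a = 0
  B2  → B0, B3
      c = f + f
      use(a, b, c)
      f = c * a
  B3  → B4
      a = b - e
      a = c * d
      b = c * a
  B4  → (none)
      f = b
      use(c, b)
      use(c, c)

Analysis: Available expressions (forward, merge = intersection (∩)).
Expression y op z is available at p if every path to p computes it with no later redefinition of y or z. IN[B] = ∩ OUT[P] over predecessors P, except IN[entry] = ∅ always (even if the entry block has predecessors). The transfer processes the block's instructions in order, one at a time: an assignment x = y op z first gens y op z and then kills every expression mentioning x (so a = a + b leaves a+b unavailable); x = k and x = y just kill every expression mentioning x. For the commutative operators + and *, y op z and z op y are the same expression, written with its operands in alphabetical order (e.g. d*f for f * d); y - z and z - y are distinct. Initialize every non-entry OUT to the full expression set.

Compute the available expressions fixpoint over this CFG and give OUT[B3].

Answer: {a*c, c*d, d+e}

Trace:
Converged values:
  B0:  IN={}  OUT={}
  B1:  IN={}  OUT={d+e}
  B2:  IN={d+e}  OUT={a*c, d+e}
  B3:  IN={d+e}  OUT={a*c, c*d, d+e}
  B4:  IN={a*c, c*d, d+e}  OUT={a*c, c*d, d+e}

Merge at B3: IN[B3] = OUT[B1] ∩ OUT[B2] = {d+e}
Applying B3's transfer function to that IN value gives OUT[B3] (row B3 above).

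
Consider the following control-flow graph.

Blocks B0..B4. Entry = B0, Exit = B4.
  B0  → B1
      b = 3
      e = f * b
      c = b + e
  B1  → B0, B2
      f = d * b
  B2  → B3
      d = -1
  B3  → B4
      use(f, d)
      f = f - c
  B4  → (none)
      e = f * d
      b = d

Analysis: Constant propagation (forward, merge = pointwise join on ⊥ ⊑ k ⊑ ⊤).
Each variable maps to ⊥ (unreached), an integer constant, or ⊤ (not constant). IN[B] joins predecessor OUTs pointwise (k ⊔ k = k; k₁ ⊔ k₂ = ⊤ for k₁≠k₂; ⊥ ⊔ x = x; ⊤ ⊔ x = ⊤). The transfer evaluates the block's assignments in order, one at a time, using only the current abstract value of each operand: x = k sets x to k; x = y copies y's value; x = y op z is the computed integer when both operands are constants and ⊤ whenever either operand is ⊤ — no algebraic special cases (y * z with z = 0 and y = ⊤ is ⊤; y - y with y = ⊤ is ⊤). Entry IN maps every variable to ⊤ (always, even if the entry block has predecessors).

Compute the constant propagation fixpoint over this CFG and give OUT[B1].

Answer: {a: ⊤, b: 3, c: ⊤, d: ⊤, e: ⊤, f: ⊤}

Working:
Fixpoint table:
  B0: | IN=(all ⊤) | OUT={b:3; rest ⊤}
  B1: | IN={b:3; rest ⊤} | OUT={b:3; rest ⊤}
  B2: | IN={b:3; rest ⊤} | OUT={b:3, d:-1; rest ⊤}
  B3: | IN={b:3, d:-1; rest ⊤} | OUT={b:3, d:-1; rest ⊤}
  B4: | IN={b:3, d:-1; rest ⊤} | OUT={b:-1, d:-1; rest ⊤}

Merge at B1: IN[B1] = OUT[B0] = {a: ⊤, b: 3, c: ⊤, d: ⊤, e: ⊤, f: ⊤}
Applying B1's transfer function to that IN value gives OUT[B1] (row B1 above).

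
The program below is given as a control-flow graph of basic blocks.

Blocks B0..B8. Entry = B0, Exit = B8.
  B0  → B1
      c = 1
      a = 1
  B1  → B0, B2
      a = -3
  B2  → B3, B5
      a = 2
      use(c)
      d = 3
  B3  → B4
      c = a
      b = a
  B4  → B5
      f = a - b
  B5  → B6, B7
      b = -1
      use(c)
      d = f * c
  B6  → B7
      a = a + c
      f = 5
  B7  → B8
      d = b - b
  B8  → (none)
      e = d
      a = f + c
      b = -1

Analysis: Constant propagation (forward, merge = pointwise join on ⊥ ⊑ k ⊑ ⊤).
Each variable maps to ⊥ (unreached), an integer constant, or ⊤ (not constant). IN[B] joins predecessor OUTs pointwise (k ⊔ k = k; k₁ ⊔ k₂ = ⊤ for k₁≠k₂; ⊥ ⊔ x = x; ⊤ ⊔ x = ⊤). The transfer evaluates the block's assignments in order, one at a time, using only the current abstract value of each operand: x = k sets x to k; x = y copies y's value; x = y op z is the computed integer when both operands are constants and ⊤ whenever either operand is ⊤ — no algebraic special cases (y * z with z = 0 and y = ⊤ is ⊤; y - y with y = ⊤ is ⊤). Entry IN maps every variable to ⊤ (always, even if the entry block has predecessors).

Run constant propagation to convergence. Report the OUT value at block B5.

Converged values:
  B0:  IN=(all ⊤)  OUT={a:1, c:1; rest ⊤}
  B1:  IN={a:1, c:1; rest ⊤}  OUT={a:-3, c:1; rest ⊤}
  B2:  IN={a:-3, c:1; rest ⊤}  OUT={a:2, c:1, d:3; rest ⊤}
  B3:  IN={a:2, c:1, d:3; rest ⊤}  OUT={a:2, b:2, c:2, d:3; rest ⊤}
  B4:  IN={a:2, b:2, c:2, d:3; rest ⊤}  OUT={a:2, b:2, c:2, d:3, f:0; rest ⊤}
  B5:  IN={a:2, d:3; rest ⊤}  OUT={a:2, b:-1; rest ⊤}
  B6:  IN={a:2, b:-1; rest ⊤}  OUT={b:-1, f:5; rest ⊤}
  B7:  IN={b:-1; rest ⊤}  OUT={b:-1, d:0; rest ⊤}
  B8:  IN={b:-1, d:0; rest ⊤}  OUT={b:-1, d:0, e:0; rest ⊤}

Merge at B5: IN[B5] = OUT[B2] ⊔ OUT[B4] = {a: 2, b: ⊤, c: ⊤, d: 3, e: ⊤, f: ⊤}
Applying B5's transfer function to that IN value gives OUT[B5] (row B5 above).

Answer: {a: 2, b: -1, c: ⊤, d: ⊤, e: ⊤, f: ⊤}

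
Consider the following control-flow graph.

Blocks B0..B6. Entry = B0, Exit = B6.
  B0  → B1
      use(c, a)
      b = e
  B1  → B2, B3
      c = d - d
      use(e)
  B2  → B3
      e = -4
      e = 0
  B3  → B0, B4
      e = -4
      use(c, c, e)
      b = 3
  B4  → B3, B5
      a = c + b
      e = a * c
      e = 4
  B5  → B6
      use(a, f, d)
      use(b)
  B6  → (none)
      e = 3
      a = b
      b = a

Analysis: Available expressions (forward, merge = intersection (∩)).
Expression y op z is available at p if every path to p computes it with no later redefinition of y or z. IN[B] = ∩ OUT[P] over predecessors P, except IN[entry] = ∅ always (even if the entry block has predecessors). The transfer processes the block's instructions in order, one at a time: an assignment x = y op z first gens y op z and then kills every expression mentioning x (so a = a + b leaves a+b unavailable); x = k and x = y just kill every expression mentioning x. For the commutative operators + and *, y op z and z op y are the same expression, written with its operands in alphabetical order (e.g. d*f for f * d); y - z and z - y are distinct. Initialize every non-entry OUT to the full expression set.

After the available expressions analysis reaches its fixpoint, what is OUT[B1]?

Fixpoint table:
  B0: | IN={} | OUT={}
  B1: | IN={} | OUT={d-d}
  B2: | IN={d-d} | OUT={d-d}
  B3: | IN={d-d} | OUT={d-d}
  B4: | IN={d-d} | OUT={a*c, b+c, d-d}
  B5: | IN={a*c, b+c, d-d} | OUT={a*c, b+c, d-d}
  B6: | IN={a*c, b+c, d-d} | OUT={d-d}

Merge at B1: IN[B1] = OUT[B0] = {}
Applying B1's transfer function to that IN value gives OUT[B1] (row B1 above).

Answer: {d-d}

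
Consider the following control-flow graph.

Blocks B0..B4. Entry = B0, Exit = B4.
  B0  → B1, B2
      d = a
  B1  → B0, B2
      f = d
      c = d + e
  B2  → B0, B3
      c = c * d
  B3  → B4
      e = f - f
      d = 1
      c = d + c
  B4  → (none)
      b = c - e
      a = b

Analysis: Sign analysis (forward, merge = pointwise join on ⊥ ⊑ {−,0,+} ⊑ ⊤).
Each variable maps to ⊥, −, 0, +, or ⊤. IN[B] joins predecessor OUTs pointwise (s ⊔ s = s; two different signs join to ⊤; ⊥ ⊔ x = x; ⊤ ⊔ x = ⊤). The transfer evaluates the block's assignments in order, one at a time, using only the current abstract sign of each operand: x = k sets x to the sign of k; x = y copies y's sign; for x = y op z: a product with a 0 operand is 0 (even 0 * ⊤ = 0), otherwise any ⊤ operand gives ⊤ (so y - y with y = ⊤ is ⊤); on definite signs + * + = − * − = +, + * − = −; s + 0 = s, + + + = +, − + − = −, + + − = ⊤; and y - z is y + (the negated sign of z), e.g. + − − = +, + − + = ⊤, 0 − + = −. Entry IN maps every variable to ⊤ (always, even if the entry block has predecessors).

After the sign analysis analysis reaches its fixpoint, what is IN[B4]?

Answer: {a: ⊤, b: ⊤, c: ⊤, d: +, e: ⊤, f: ⊤}

Derivation:
Per-block solution:
  B0:   IN=(all ⊤)   OUT=(all ⊤)
  B1:   IN=(all ⊤)   OUT=(all ⊤)
  B2:   IN=(all ⊤)   OUT=(all ⊤)
  B3:   IN=(all ⊤)   OUT={d:+; rest ⊤}
  B4:   IN={d:+; rest ⊤}   OUT={d:+; rest ⊤}

Merge at B4: IN[B4] = OUT[B3] = {a: ⊤, b: ⊤, c: ⊤, d: +, e: ⊤, f: ⊤}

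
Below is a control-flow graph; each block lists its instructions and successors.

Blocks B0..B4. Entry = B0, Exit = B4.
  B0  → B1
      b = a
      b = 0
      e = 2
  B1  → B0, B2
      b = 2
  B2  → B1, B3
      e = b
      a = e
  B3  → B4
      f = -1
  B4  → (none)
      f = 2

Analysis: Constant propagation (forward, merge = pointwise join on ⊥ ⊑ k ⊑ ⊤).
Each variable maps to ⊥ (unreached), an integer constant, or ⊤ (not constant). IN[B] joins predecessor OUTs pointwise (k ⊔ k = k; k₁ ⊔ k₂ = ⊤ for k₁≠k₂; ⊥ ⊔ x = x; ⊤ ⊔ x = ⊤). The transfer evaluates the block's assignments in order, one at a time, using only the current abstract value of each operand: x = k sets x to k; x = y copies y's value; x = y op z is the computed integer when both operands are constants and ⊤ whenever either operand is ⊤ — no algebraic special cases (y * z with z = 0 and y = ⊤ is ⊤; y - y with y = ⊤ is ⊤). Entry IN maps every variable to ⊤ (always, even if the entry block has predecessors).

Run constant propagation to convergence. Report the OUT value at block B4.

Answer: {a: 2, b: 2, c: ⊤, d: ⊤, e: 2, f: 2}

Trace:
Converged values:
  B0: | IN=(all ⊤) | OUT={b:0, e:2; rest ⊤}
  B1: | IN={e:2; rest ⊤} | OUT={b:2, e:2; rest ⊤}
  B2: | IN={b:2, e:2; rest ⊤} | OUT={a:2, b:2, e:2; rest ⊤}
  B3: | IN={a:2, b:2, e:2; rest ⊤} | OUT={a:2, b:2, e:2, f:-1; rest ⊤}
  B4: | IN={a:2, b:2, e:2, f:-1; rest ⊤} | OUT={a:2, b:2, e:2, f:2; rest ⊤}

Merge at B4: IN[B4] = OUT[B3] = {a: 2, b: 2, c: ⊤, d: ⊤, e: 2, f: -1}
Applying B4's transfer function to that IN value gives OUT[B4] (row B4 above).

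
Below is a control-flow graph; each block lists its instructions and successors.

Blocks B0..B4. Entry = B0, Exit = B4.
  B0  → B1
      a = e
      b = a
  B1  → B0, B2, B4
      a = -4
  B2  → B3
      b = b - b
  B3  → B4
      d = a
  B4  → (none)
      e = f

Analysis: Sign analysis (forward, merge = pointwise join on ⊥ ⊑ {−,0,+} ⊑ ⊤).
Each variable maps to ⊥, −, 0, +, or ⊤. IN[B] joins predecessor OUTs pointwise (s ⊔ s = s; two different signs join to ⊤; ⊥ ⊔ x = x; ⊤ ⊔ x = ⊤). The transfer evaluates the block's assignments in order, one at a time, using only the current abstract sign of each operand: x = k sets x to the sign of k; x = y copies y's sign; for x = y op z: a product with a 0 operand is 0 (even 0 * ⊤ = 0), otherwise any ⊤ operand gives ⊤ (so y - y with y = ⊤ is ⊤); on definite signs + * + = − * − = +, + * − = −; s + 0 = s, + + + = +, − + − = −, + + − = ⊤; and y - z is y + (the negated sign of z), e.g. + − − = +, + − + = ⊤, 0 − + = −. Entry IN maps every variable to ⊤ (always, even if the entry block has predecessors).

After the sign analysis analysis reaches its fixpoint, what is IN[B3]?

Answer: {a: -, b: ⊤, c: ⊤, d: ⊤, e: ⊤, f: ⊤}

Derivation:
Converged values:
  B0: | IN=(all ⊤) | OUT=(all ⊤)
  B1: | IN=(all ⊤) | OUT={a:-; rest ⊤}
  B2: | IN={a:-; rest ⊤} | OUT={a:-; rest ⊤}
  B3: | IN={a:-; rest ⊤} | OUT={a:-, d:-; rest ⊤}
  B4: | IN={a:-; rest ⊤} | OUT={a:-; rest ⊤}

Merge at B3: IN[B3] = OUT[B2] = {a: -, b: ⊤, c: ⊤, d: ⊤, e: ⊤, f: ⊤}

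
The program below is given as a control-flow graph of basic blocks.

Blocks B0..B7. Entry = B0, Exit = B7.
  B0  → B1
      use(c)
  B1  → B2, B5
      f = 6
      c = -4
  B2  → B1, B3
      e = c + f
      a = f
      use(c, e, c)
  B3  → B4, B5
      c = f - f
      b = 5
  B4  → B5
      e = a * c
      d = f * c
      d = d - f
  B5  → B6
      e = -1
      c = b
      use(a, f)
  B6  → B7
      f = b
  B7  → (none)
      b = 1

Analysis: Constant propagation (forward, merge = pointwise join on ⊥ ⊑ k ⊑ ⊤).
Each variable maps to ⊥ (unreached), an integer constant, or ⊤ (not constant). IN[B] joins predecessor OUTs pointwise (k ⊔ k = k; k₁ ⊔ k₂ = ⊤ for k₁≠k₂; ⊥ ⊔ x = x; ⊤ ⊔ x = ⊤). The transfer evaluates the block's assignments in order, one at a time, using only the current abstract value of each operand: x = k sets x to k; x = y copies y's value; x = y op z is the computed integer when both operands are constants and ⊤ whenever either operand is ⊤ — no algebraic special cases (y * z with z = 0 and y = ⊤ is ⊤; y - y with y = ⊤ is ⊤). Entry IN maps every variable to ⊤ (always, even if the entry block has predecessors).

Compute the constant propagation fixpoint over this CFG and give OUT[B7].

Converged values:
  B0: | IN=(all ⊤) | OUT=(all ⊤)
  B1: | IN=(all ⊤) | OUT={c:-4, f:6; rest ⊤}
  B2: | IN={c:-4, f:6; rest ⊤} | OUT={a:6, c:-4, e:2, f:6; rest ⊤}
  B3: | IN={a:6, c:-4, e:2, f:6; rest ⊤} | OUT={a:6, b:5, c:0, e:2, f:6; rest ⊤}
  B4: | IN={a:6, b:5, c:0, e:2, f:6; rest ⊤} | OUT={a:6, b:5, c:0, d:-6, e:0, f:6; rest ⊤}
  B5: | IN={f:6; rest ⊤} | OUT={e:-1, f:6; rest ⊤}
  B6: | IN={e:-1, f:6; rest ⊤} | OUT={e:-1; rest ⊤}
  B7: | IN={e:-1; rest ⊤} | OUT={b:1, e:-1; rest ⊤}

Merge at B7: IN[B7] = OUT[B6] = {a: ⊤, b: ⊤, c: ⊤, d: ⊤, e: -1, f: ⊤}
Applying B7's transfer function to that IN value gives OUT[B7] (row B7 above).

Answer: {a: ⊤, b: 1, c: ⊤, d: ⊤, e: -1, f: ⊤}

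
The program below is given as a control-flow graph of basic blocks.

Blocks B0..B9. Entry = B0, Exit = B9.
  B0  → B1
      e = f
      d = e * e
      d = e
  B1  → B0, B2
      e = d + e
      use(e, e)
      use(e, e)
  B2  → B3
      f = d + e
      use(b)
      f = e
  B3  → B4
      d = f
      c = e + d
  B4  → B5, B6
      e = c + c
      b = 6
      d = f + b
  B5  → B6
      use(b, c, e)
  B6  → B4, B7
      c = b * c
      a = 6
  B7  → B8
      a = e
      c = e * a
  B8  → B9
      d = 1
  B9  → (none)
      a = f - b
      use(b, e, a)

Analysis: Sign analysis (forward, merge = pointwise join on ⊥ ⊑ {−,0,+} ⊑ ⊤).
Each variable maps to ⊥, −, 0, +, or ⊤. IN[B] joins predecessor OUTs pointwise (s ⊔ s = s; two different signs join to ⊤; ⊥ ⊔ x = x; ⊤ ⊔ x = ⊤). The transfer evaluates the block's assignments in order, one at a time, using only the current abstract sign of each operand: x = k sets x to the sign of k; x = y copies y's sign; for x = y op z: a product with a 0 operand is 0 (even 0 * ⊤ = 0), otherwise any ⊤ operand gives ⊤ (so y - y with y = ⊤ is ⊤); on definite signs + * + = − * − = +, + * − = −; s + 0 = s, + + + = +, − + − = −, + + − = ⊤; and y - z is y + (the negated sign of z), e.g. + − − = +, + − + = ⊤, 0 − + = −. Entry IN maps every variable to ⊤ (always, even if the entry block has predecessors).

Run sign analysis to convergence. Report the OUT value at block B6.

Fixpoint table:
  B0: | IN=(all ⊤) | OUT=(all ⊤)
  B1: | IN=(all ⊤) | OUT=(all ⊤)
  B2: | IN=(all ⊤) | OUT=(all ⊤)
  B3: | IN=(all ⊤) | OUT=(all ⊤)
  B4: | IN=(all ⊤) | OUT={b:+; rest ⊤}
  B5: | IN={b:+; rest ⊤} | OUT={b:+; rest ⊤}
  B6: | IN={b:+; rest ⊤} | OUT={a:+, b:+; rest ⊤}
  B7: | IN={a:+, b:+; rest ⊤} | OUT={b:+; rest ⊤}
  B8: | IN={b:+; rest ⊤} | OUT={b:+, d:+; rest ⊤}
  B9: | IN={b:+, d:+; rest ⊤} | OUT={b:+, d:+; rest ⊤}

Merge at B6: IN[B6] = OUT[B4] ⊔ OUT[B5] = {a: ⊤, b: +, c: ⊤, d: ⊤, e: ⊤, f: ⊤}
Applying B6's transfer function to that IN value gives OUT[B6] (row B6 above).

Answer: {a: +, b: +, c: ⊤, d: ⊤, e: ⊤, f: ⊤}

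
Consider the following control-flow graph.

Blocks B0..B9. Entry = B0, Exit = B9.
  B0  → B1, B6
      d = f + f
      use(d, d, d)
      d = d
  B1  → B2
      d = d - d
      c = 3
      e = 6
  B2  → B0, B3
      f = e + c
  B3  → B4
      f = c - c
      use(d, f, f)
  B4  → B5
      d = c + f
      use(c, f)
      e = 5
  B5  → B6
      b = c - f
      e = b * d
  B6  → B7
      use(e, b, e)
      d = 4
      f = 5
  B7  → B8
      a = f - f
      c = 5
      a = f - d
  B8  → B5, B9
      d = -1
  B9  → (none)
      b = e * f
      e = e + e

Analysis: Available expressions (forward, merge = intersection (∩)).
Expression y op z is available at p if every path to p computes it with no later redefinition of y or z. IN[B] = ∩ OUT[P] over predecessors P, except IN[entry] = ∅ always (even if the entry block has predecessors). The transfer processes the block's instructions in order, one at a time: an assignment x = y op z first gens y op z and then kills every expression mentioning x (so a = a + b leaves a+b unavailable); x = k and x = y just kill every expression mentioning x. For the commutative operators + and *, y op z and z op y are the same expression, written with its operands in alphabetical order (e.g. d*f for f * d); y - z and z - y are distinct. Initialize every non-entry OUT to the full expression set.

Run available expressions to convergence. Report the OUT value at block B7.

Per-block solution:
  B0:   IN={}   OUT={f+f}
  B1:   IN={f+f}   OUT={f+f}
  B2:   IN={f+f}   OUT={c+e}
  B3:   IN={c+e}   OUT={c+e, c-c}
  B4:   IN={c+e, c-c}   OUT={c+f, c-c}
  B5:   IN={}   OUT={b*d, c-f}
  B6:   IN={}   OUT={}
  B7:   IN={}   OUT={f-d, f-f}
  B8:   IN={f-d, f-f}   OUT={f-f}
  B9:   IN={f-f}   OUT={f-f}

Merge at B7: IN[B7] = OUT[B6] = {}
Applying B7's transfer function to that IN value gives OUT[B7] (row B7 above).

Answer: {f-d, f-f}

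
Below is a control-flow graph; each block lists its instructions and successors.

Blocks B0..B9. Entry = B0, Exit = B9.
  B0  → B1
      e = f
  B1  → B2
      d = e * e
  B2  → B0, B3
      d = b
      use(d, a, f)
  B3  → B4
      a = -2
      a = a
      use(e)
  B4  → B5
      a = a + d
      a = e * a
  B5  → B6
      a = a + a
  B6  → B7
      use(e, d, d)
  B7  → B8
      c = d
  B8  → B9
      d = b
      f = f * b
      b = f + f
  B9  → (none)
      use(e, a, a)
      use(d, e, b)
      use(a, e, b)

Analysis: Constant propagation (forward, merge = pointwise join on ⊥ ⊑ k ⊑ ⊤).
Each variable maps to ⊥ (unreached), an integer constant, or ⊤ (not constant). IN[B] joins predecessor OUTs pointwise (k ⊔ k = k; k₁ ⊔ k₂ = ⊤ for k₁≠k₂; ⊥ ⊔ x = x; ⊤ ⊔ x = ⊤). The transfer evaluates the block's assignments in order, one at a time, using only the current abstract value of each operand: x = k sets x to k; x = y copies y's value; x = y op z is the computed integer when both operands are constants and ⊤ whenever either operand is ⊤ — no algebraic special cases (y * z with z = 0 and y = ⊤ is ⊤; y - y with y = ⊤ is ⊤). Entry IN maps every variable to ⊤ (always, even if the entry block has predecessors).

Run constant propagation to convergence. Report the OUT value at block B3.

Answer: {a: -2, b: ⊤, c: ⊤, d: ⊤, e: ⊤, f: ⊤}

Working:
Fixpoint table:
  B0:  IN=(all ⊤)  OUT=(all ⊤)
  B1:  IN=(all ⊤)  OUT=(all ⊤)
  B2:  IN=(all ⊤)  OUT=(all ⊤)
  B3:  IN=(all ⊤)  OUT={a:-2; rest ⊤}
  B4:  IN={a:-2; rest ⊤}  OUT=(all ⊤)
  B5:  IN=(all ⊤)  OUT=(all ⊤)
  B6:  IN=(all ⊤)  OUT=(all ⊤)
  B7:  IN=(all ⊤)  OUT=(all ⊤)
  B8:  IN=(all ⊤)  OUT=(all ⊤)
  B9:  IN=(all ⊤)  OUT=(all ⊤)

Merge at B3: IN[B3] = OUT[B2] = {a: ⊤, b: ⊤, c: ⊤, d: ⊤, e: ⊤, f: ⊤}
Applying B3's transfer function to that IN value gives OUT[B3] (row B3 above).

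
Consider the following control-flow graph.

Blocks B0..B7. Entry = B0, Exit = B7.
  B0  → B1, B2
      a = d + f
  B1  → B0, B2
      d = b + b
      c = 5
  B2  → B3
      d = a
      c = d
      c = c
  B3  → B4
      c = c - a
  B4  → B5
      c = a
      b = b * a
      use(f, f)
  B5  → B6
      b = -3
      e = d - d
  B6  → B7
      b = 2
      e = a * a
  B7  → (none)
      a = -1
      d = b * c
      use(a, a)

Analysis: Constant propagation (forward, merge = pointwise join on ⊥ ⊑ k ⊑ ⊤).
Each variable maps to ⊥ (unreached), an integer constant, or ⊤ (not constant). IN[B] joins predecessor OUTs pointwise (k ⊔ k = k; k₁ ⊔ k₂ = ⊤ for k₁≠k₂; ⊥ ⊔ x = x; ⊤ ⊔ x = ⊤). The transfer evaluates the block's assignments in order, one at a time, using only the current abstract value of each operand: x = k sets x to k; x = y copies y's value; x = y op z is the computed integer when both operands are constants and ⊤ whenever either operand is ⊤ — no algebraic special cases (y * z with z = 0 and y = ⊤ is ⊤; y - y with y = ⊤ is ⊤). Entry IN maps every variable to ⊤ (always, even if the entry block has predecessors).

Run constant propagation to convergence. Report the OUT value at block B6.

Answer: {a: ⊤, b: 2, c: ⊤, d: ⊤, e: ⊤, f: ⊤}

Working:
Fixpoint table:
  B0:  IN=(all ⊤)  OUT=(all ⊤)
  B1:  IN=(all ⊤)  OUT={c:5; rest ⊤}
  B2:  IN=(all ⊤)  OUT=(all ⊤)
  B3:  IN=(all ⊤)  OUT=(all ⊤)
  B4:  IN=(all ⊤)  OUT=(all ⊤)
  B5:  IN=(all ⊤)  OUT={b:-3; rest ⊤}
  B6:  IN={b:-3; rest ⊤}  OUT={b:2; rest ⊤}
  B7:  IN={b:2; rest ⊤}  OUT={a:-1, b:2; rest ⊤}

Merge at B6: IN[B6] = OUT[B5] = {a: ⊤, b: -3, c: ⊤, d: ⊤, e: ⊤, f: ⊤}
Applying B6's transfer function to that IN value gives OUT[B6] (row B6 above).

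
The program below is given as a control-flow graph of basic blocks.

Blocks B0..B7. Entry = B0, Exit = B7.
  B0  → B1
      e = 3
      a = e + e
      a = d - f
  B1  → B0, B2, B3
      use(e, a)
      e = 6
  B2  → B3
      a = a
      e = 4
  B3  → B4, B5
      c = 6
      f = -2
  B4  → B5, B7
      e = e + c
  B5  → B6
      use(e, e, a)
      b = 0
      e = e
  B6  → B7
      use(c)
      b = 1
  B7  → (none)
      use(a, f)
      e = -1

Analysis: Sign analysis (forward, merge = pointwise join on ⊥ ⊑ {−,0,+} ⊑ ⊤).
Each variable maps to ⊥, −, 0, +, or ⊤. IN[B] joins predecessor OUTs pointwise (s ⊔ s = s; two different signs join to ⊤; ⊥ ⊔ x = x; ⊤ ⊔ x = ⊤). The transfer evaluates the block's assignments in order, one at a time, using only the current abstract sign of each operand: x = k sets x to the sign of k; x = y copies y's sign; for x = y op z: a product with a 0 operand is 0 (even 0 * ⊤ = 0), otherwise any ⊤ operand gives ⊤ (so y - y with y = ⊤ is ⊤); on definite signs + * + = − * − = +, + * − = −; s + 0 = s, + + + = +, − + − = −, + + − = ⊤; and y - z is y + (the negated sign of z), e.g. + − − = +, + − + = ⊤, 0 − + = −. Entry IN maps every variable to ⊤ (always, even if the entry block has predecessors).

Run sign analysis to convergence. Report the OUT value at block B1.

Answer: {a: ⊤, b: ⊤, c: ⊤, d: ⊤, e: +, f: ⊤}

Derivation:
Fixpoint table:
  B0:   IN=(all ⊤)   OUT={e:+; rest ⊤}
  B1:   IN={e:+; rest ⊤}   OUT={e:+; rest ⊤}
  B2:   IN={e:+; rest ⊤}   OUT={e:+; rest ⊤}
  B3:   IN={e:+; rest ⊤}   OUT={c:+, e:+, f:-; rest ⊤}
  B4:   IN={c:+, e:+, f:-; rest ⊤}   OUT={c:+, e:+, f:-; rest ⊤}
  B5:   IN={c:+, e:+, f:-; rest ⊤}   OUT={b:0, c:+, e:+, f:-; rest ⊤}
  B6:   IN={b:0, c:+, e:+, f:-; rest ⊤}   OUT={b:+, c:+, e:+, f:-; rest ⊤}
  B7:   IN={c:+, e:+, f:-; rest ⊤}   OUT={c:+, e:-, f:-; rest ⊤}

Merge at B1: IN[B1] = OUT[B0] = {a: ⊤, b: ⊤, c: ⊤, d: ⊤, e: +, f: ⊤}
Applying B1's transfer function to that IN value gives OUT[B1] (row B1 above).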